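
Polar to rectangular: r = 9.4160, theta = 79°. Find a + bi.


a = 9.4160*cos(79°) = 9.4160*0.19081 = 1.7967
b = 9.4160*sin(79°) = 9.4160*0.98163 = 9.2430

1.7967 + 9.2430i


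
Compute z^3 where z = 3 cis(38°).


r^3 = 3^3 = 27
n*theta = 3*38° = 114° = 114° (mod 360)
a = 27*cos(114°) = -10.9819
b = 27*sin(114°) = 24.6657

27 cis(114°) = -10.9819 + 24.6657i


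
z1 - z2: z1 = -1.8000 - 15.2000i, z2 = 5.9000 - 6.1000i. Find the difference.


Real: -1.8 - 5.9 = -7.7
Imag: -15.2 + 6.1 = -9.1

-7.7000 - 9.1000i


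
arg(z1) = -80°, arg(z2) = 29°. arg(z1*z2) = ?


arg(z1*z2) = -80° + 29° = -51°
Normalized to (-180°, 180°]: -51°

-51°


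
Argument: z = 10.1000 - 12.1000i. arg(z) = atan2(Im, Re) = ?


Re = 10.1, Im = -12.1
arg = atan2(-12.1, 10.1) = -50.1479 degrees

arg(z) = -50.1479 degrees


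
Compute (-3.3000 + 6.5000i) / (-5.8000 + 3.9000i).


Conjugate of z2 = -5.8000 - 3.9000i
Numerator: (-3.3000 + 6.5000i)(-5.8000 - 3.9000i) = 44.4900 - 24.8300i
Denominator: (-5.8)^2 + 3.9^2 = 48.85
Result = (44.4900 - 24.8300i)/48.85

0.9107 - 0.5083i


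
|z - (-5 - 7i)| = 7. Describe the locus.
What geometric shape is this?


|z - z0| = r is a circle with center z0 and radius r.
Center = (-5, -7), radius = 7

Circle with center (-5, -7) and radius 7


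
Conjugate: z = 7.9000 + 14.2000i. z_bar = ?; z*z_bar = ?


z_bar = 7.9000 - 14.2000i
z*z_bar = 7.9^2 + 14.2^2 = 62.41 + 201.64 = 264.05

z_bar = 7.9000 - 14.2000i, z*z_bar = 264.05


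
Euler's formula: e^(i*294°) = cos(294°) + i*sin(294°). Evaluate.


cos(294°) = 0.4067
sin(294°) = -0.9135

e^(i*294°) = 0.4067 - 0.9135i


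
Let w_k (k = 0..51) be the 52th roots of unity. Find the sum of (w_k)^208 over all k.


The roots are w_k = w^k with w = e^(2*pi*i/52), and (w^k)^208 = (w^208)^k.
So S = 1 + u + u^2 + ... + u^(51) with u = w^208.
208 = 4*52 + 0, so 208 is a multiple of 52 and u = (w^52)^4 = 1.
Every one of the 52 terms equals 1: S = 52

S = 52


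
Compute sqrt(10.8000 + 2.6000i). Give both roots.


|z| = sqrt(116.64+6.76) = 11.1086
sqrt((|z|+a)/2) = sqrt((11.1086+10.8)/2) = sqrt(10.9543) = 3.3097
sqrt((|z|-a)/2) = sqrt((11.1086-10.8)/2) = sqrt(0.1543) = 0.3928

±(3.3097 + 0.3928i) i.e. 3.3097 + 0.3928i and -3.3097 - 0.3928i


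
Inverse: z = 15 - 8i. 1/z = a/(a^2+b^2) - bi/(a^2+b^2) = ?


|z|^2 = 225+64 = 289
1/z = (15 + 8i)/289

1/z = 0.0519 + 0.0277i


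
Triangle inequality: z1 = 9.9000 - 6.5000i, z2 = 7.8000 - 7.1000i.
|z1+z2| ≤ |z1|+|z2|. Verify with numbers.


|z1| = sqrt(9.9^2 + (-6.5)^2) = sqrt(140.26) = 11.8431
|z2| = sqrt(7.8^2 + (-7.1)^2) = sqrt(111.25) = 10.5475
z1+z2 = 17.7000 - 13.6000i
|z1+z2| = sqrt(498.25) = 22.3215
|z1|+|z2| = 11.8431 + 10.5475 = 22.3906

|z1+z2| = 22.3215 ≤ |z1|+|z2| = 22.3906 (verified)


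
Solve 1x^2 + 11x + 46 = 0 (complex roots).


disc = 11^2 - 4*1*46 = 121 - 184 = -63
sqrt(|disc|) = sqrt(63) = 7.9373
Real part = -11/(2*1) = -5.5000
Imag part = 7.9373/(2*1) = 3.9686

-5.5000 ± 3.9686i


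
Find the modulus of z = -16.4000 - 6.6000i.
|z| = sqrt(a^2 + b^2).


|z| = sqrt((-16.4)^2 + (-6.6)^2) = sqrt(268.96 + 43.56) = sqrt(312.52) = 17.6782

|z| = 17.6782


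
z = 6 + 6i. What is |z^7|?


|z| = sqrt(36+36) = sqrt(72) = 8.4853
|z^7| = |z|^7 = (sqrt(72))^7 = 72^3 * sqrt(72) = 373248*sqrt(72)

|z^7| = 373248*sqrt(72) ≈ 3167114.3024


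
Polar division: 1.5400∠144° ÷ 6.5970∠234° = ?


r = 1.5400 / 6.5970 = 0.2334
theta = 144° - 234° = -90° = 270° (mod 360)

0.2334 cis(270°)


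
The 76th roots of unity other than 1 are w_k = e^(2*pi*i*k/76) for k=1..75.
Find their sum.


With w = e^(2*pi*i/76), all 76 of the 76th roots of unity w^0 = 1, w, ..., w^(75) sum to 0: 1 + w + ... + w^(75) = (1 - w^76)/(1 - w) = 0 since w^76 = 1, w ≠ 1.
Removing the root 1: w + w^2 + ... + w^(75) = 0 - 1 = -1

Sum = -1


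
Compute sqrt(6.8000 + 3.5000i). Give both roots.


|z| = sqrt(46.24+12.25) = 7.6479
sqrt((|z|+a)/2) = sqrt((7.6479+6.8)/2) = sqrt(7.2239) = 2.6877
sqrt((|z|-a)/2) = sqrt((7.6479-6.8)/2) = sqrt(0.4239) = 0.6511

±(2.6877 + 0.6511i) i.e. 2.6877 + 0.6511i and -2.6877 - 0.6511i


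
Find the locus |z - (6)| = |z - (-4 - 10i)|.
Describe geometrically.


Equal distances means the locus is the perpendicular bisector of z1 and z2.
Midpoint = ((6+(-4))/2, (0+(-10))/2) = (1.0000, -5.0000)

Perpendicular bisector through (1.0000, -5.0000)


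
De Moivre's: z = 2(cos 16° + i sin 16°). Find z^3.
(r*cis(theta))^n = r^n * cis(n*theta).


r^3 = 2^3 = 8
n*theta = 3*16° = 48° = 48° (mod 360)
a = 8*cos(48°) = 5.3530
b = 8*sin(48°) = 5.9452

8 cis(48°) = 5.3530 + 5.9452i


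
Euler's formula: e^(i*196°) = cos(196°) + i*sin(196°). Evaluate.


cos(196°) = -0.9613
sin(196°) = -0.2756

e^(i*196°) = -0.9613 - 0.2756i


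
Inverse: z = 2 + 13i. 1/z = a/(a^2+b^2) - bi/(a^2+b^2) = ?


|z|^2 = 4+169 = 173
1/z = (2 - 13i)/173

1/z = 0.0116 - 0.0751i


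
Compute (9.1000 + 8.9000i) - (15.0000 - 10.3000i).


Real: 9.1 - 15 = -5.9
Imag: 8.9 + 10.3 = 19.2

-5.9000 + 19.2000i


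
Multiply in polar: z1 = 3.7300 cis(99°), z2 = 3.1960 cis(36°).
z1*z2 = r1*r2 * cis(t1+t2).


r = 3.7300 * 3.1960 = 11.9211
theta = 99° + 36° = 135° = 135° (mod 360)

11.9211 cis(135°)


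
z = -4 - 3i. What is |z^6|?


|z| = sqrt(16+9) = sqrt(25) = 5
|z^6| = |z|^6 = 5^6 = 15625

|z^6| = 15625


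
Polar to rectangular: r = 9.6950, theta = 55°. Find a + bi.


a = 9.6950*cos(55°) = 9.6950*0.573576 = 5.5608
b = 9.6950*sin(55°) = 9.6950*0.81915 = 7.9417

5.5608 + 7.9417i


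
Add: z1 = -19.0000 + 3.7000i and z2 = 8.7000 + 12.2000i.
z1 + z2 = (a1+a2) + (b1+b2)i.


Real: -19 + 8.7 = -10.3
Imag: 3.7 + 12.2 = 15.9

-10.3000 + 15.9000i


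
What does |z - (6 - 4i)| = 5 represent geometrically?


|z - z0| = r is a circle with center z0 and radius r.
Center = (6, -4), radius = 5

Circle with center (6, -4) and radius 5


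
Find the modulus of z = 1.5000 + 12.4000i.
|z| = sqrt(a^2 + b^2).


|z| = sqrt(1.5^2 + 12.4^2) = sqrt(2.25 + 153.76) = sqrt(156.01) = 12.4904

|z| = 12.4904


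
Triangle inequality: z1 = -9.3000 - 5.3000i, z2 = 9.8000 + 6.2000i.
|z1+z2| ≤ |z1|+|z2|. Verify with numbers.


|z1| = sqrt((-9.3)^2 + (-5.3)^2) = sqrt(114.58) = 10.7042
|z2| = sqrt(9.8^2 + 6.2^2) = sqrt(134.48) = 11.5966
z1+z2 = 0.5000 + 0.9000i
|z1+z2| = sqrt(1.06) = 1.0296
|z1|+|z2| = 10.7042 + 11.5966 = 22.3008

|z1+z2| = 1.0296 ≤ |z1|+|z2| = 22.3008 (verified)


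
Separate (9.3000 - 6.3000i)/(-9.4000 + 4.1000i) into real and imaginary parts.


Multiply by conjugate: (9.3000 - 6.3000i)(-9.4000 - 4.1000i) / ((-9.4)^2 + 4.1^2)
Numerator real = 9.3*(-9.4) - (6.3)*4.1 = -113.25
Numerator imag = -6.3*(-9.4) - 9.3*4.1 = 21.09
Denominator = 105.17
Re(z) = -113.25/105.17 = -1.0768
Im(z) = 21.09/105.17 = 0.2005

Re(z) = -1.0768, Im(z) = 0.2005


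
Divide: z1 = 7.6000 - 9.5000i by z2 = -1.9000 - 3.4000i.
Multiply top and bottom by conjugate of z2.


Conjugate of z2 = -1.9000 + 3.4000i
Numerator: (7.6000 - 9.5000i)(-1.9000 + 3.4000i) = 17.8600 + 43.8900i
Denominator: (-1.9)^2 + (-3.4)^2 = 15.17
Result = (17.8600 + 43.8900i)/15.17

1.1773 + 2.8932i


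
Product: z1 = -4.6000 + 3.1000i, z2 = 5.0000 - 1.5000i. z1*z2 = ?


Real = -4.6*5 - 3.1*(-1.5) = -23 - (-4.65) = -18.35
Imag = -4.6*(-1.5) + 5*3.1 = 6.9 + 15.5 = 22.4

-18.3500 + 22.4000i


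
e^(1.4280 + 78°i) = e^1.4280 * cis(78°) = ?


e^1.4280 = 4.17035
cos(78°) = 0.20791
sin(78°) = 0.97815
Real = 4.17035*0.20791 = 0.8671
Imag = 4.17035*0.97815 = 4.0792

0.8671 + 4.0792i


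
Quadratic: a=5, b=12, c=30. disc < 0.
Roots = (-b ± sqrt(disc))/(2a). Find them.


disc = 12^2 - 4*5*30 = 144 - 600 = -456
sqrt(|disc|) = sqrt(456) = 21.3542
Real part = -12/(2*5) = -1.2000
Imag part = 21.3542/(2*5) = 2.1354

-1.2000 ± 2.1354i


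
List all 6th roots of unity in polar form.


The 6th roots of unity are cis(360k/6°) for k=0..5
Angle step = 360/6 = 60°
Primitive root: cis(60°)
Primitive root = 0.5000 + 0.8660i

6 roots at angles: 0°, 60°, 120°, 180°, 240°, 300°


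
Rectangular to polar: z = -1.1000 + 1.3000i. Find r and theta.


r = sqrt(1.21+1.69) = sqrt(2.9) = 1.7029
theta = atan2(1.3, -1.1) = 130.2364 degrees

r = 1.7029, theta = 130.2364 degrees


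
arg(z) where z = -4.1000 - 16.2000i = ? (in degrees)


Re = -4.1, Im = -16.2
arg = atan2(-16.2, -4.1) = -104.2026 degrees

arg(z) = -104.2026 degrees


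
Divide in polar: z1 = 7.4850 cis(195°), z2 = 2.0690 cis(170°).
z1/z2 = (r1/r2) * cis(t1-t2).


r = 7.4850 / 2.0690 = 3.6177
theta = 195° - 170° = 25° = 25° (mod 360)

3.6177 cis(25°)


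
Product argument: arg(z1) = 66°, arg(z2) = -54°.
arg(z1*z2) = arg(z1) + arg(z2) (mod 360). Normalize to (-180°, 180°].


arg(z1*z2) = 66° - 54° = 12°
Normalized to (-180°, 180°]: 12°

12°


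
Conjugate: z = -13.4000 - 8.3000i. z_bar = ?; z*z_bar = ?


z_bar = -13.4000 + 8.3000i
z*z_bar = (-13.4)^2 + (-8.3)^2 = 179.56 + 68.89 = 248.45

z_bar = -13.4000 + 8.3000i, z*z_bar = 248.45


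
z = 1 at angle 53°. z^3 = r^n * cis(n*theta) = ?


r^3 = 1^3 = 1
n*theta = 3*53° = 159° = 159° (mod 360)
a = 1*cos(159°) = -0.9336
b = 1*sin(159°) = 0.3584

1 cis(159°) = -0.9336 + 0.3584i


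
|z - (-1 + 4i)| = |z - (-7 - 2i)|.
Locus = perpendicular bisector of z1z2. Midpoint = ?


Equal distances means the locus is the perpendicular bisector of z1 and z2.
Midpoint = ((-1+(-7))/2, (4+(-2))/2) = (-4.0000, 1.0000)

Perpendicular bisector through (-4.0000, 1.0000)


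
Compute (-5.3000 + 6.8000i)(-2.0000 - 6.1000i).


Real = -5.3*(-2) - 6.8*(-6.1) = 10.6 - (-41.48) = 52.08
Imag = -5.3*(-6.1) - (2)*6.8 = 32.33 - (13.6) = 18.73

52.0800 + 18.7300i


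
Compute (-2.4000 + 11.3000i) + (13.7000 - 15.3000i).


Real: -2.4 + 13.7 = 11.3
Imag: 11.3 - 15.3 = -4

11.3000 - 4.0000i


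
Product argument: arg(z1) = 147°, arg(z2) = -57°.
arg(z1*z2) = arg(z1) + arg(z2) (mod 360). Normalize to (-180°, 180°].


arg(z1*z2) = 147° - 57° = 90°
Normalized to (-180°, 180°]: 90°

90°


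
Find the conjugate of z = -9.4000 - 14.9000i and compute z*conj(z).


z_bar = -9.4000 + 14.9000i
z*z_bar = (-9.4)^2 + (-14.9)^2 = 88.36 + 222.01 = 310.37

z_bar = -9.4000 + 14.9000i, z*z_bar = 310.37


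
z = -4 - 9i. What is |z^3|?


|z| = sqrt(16+81) = sqrt(97) = 9.8489
|z^3| = |z|^3 = (sqrt(97))^3 = 97*sqrt(97)

|z^3| = 97*sqrt(97) ≈ 955.3392


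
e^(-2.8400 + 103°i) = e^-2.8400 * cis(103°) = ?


e^-2.8400 = 0.0584
cos(103°) = -0.225
sin(103°) = 0.9744
Real = 0.0584*(-0.225) = -0.0131
Imag = 0.0584*0.9744 = 0.0569

-0.0131 + 0.0569i


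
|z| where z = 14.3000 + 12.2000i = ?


|z| = sqrt(14.3^2 + 12.2^2) = sqrt(204.49 + 148.84) = sqrt(353.33) = 18.7971

|z| = 18.7971


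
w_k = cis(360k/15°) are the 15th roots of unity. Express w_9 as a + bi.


Angle = 360*9/15 = 216°
a = cos(216°) = -0.8090
b = sin(216°) = -0.5878

-0.8090 - 0.5878i


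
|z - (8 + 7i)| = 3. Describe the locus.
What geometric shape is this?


|z - z0| = r is a circle with center z0 and radius r.
Center = (8, 7), radius = 3

Circle with center (8, 7) and radius 3


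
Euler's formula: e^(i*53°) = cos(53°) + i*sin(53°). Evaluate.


cos(53°) = 0.6018
sin(53°) = 0.7986

e^(i*53°) = 0.6018 + 0.7986i


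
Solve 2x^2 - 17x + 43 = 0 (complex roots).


disc = (-17)^2 - 4*2*43 = 289 - 344 = -55
sqrt(|disc|) = sqrt(55) = 7.4162
Real part = 17/(2*2) = 4.2500
Imag part = 7.4162/(2*2) = 1.8540

4.2500 ± 1.8540i


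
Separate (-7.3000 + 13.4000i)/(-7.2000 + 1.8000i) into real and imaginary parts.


Multiply by conjugate: (-7.3000 + 13.4000i)(-7.2000 - 1.8000i) / ((-7.2)^2 + 1.8^2)
Numerator real = -7.3*(-7.2) + 13.4*1.8 = 76.68
Numerator imag = 13.4*(-7.2) - (-7.3)*1.8 = -83.34
Denominator = 55.08
Re(z) = 76.68/55.08 = 1.3922
Im(z) = -83.34/55.08 = -1.5131

Re(z) = 1.3922, Im(z) = -1.5131


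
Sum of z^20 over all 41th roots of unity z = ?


The roots are w_k = w^k with w = e^(2*pi*i/41), and (w^k)^20 = (w^20)^k.
So S = 1 + u + u^2 + ... + u^(40) with u = w^20.
20 = 0*41 + 20, so 20 is not a multiple of 41: u = w^20 ≠ 1 (w is a primitive 41th root), while u^41 = (w^41)^20 = 1.
Geometric series: S = (1 - u^41)/(1 - u) = (1 - 1)/(1 - u) = 0

S = 0


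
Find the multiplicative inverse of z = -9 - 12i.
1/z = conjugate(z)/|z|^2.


|z|^2 = 81+144 = 225
1/z = (-9 + 12i)/225

1/z = -0.0400 + 0.0533i


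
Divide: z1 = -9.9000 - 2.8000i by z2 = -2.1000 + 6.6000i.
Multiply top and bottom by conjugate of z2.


Conjugate of z2 = -2.1000 - 6.6000i
Numerator: (-9.9000 - 2.8000i)(-2.1000 - 6.6000i) = 2.3100 + 71.2200i
Denominator: (-2.1)^2 + 6.6^2 = 47.97
Result = (2.3100 + 71.2200i)/47.97

0.0482 + 1.4847i


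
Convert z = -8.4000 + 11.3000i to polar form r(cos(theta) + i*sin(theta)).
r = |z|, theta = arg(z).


r = sqrt(70.56+127.69) = sqrt(198.25) = 14.0801
theta = atan2(11.3, -8.4) = 126.6257 degrees

r = 14.0801, theta = 126.6257 degrees


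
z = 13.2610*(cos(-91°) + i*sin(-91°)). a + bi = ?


a = 13.2610*cos(-91°) = 13.2610*(-0.01745) = -0.2314
b = 13.2610*sin(-91°) = 13.2610*(-0.99985) = -13.2590

-0.2314 - 13.2590i


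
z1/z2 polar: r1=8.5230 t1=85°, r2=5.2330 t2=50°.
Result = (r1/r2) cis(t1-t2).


r = 8.5230 / 5.2330 = 1.6287
theta = 85° - 50° = 35° = 35° (mod 360)

1.6287 cis(35°)


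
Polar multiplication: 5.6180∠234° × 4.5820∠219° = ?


r = 5.6180 * 4.5820 = 25.7417
theta = 234° + 219° = 453° = 93° (mod 360)

25.7417 cis(93°)


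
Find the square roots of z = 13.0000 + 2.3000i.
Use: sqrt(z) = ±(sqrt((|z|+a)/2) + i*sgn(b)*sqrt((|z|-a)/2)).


|z| = sqrt(169+5.29) = 13.2019
sqrt((|z|+a)/2) = sqrt((13.2019+13)/2) = sqrt(13.1009) = 3.6195
sqrt((|z|-a)/2) = sqrt((13.2019-13)/2) = sqrt(0.1009) = 0.3177

±(3.6195 + 0.3177i) i.e. 3.6195 + 0.3177i and -3.6195 - 0.3177i


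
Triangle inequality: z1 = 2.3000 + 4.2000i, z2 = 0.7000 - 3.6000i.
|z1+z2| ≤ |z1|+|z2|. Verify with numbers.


|z1| = sqrt(2.3^2 + 4.2^2) = sqrt(22.93) = 4.7885
|z2| = sqrt(0.7^2 + (-3.6)^2) = sqrt(13.45) = 3.6674
z1+z2 = 3.0000 + 0.6000i
|z1+z2| = sqrt(9.36) = 3.0594
|z1|+|z2| = 4.7885 + 3.6674 = 8.4559

|z1+z2| = 3.0594 ≤ |z1|+|z2| = 8.4559 (verified)


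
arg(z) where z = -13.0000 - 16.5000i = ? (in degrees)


Re = -13, Im = -16.5
arg = atan2(-16.5, -13) = -128.2338 degrees

arg(z) = -128.2338 degrees


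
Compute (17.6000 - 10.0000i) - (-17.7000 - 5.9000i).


Real: 17.6 + 17.7 = 35.3
Imag: -10 + 5.9 = -4.1

35.3000 - 4.1000i


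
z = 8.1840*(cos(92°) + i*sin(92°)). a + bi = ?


a = 8.1840*cos(92°) = 8.1840*(-0.0349) = -0.2856
b = 8.1840*sin(92°) = 8.1840*0.99939 = 8.1790

-0.2856 + 8.1790i


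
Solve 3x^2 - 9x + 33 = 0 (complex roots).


disc = (-9)^2 - 4*3*33 = 81 - 396 = -315
sqrt(|disc|) = sqrt(315) = 17.7482
Real part = 9/(2*3) = 1.5000
Imag part = 17.7482/(2*3) = 2.9580

1.5000 ± 2.9580i


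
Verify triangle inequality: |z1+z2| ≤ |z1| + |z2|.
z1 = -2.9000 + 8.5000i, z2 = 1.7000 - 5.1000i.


|z1| = sqrt((-2.9)^2 + 8.5^2) = sqrt(80.66) = 8.9811
|z2| = sqrt(1.7^2 + (-5.1)^2) = sqrt(28.9) = 5.3759
z1+z2 = -1.2000 + 3.4000i
|z1+z2| = sqrt(13) = 3.6056
|z1|+|z2| = 8.9811 + 5.3759 = 14.3570

|z1+z2| = 3.6056 ≤ |z1|+|z2| = 14.3570 (verified)


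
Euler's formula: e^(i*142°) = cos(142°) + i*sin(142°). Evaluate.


cos(142°) = -0.7880
sin(142°) = 0.6157

e^(i*142°) = -0.7880 + 0.6157i


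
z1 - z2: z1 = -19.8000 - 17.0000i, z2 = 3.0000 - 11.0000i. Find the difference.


Real: -19.8 - 3 = -22.8
Imag: -17 + 11 = -6

-22.8000 - 6.0000i


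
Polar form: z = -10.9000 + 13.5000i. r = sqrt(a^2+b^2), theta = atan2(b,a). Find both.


r = sqrt(118.81+182.25) = sqrt(301.06) = 17.3511
theta = atan2(13.5, -10.9) = 128.9177 degrees

r = 17.3511, theta = 128.9177 degrees


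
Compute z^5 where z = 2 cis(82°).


r^5 = 2^5 = 32
n*theta = 5*82° = 410° = 50° (mod 360)
a = 32*cos(50°) = 20.5692
b = 32*sin(50°) = 24.5134

32 cis(50°) = 20.5692 + 24.5134i


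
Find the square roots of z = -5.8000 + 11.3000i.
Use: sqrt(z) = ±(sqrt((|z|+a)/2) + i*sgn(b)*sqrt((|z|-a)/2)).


|z| = sqrt(33.64+127.69) = 12.7016
sqrt((|z|+a)/2) = sqrt((12.7016+(-5.8))/2) = sqrt(3.4508) = 1.8576
sqrt((|z|-a)/2) = sqrt((12.7016-(-5.8))/2) = sqrt(9.2508) = 3.0415

±(1.8576 + 3.0415i) i.e. 1.8576 + 3.0415i and -1.8576 - 3.0415i


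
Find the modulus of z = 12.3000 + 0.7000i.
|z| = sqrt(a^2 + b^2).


|z| = sqrt(12.3^2 + 0.7^2) = sqrt(151.29 + 0.49) = sqrt(151.78) = 12.3199

|z| = 12.3199


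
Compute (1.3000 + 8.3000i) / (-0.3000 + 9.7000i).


Conjugate of z2 = -0.3000 - 9.7000i
Numerator: (1.3000 + 8.3000i)(-0.3000 - 9.7000i) = 80.1200 - 15.1000i
Denominator: (-0.3)^2 + 9.7^2 = 94.18
Result = (80.1200 - 15.1000i)/94.18

0.8507 - 0.1603i


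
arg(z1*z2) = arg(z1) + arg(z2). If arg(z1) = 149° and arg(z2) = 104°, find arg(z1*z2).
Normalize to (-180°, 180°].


arg(z1*z2) = 149° + 104° = 253°
Normalized to (-180°, 180°]: -107°

-107°


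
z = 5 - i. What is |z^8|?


|z| = sqrt(25+1) = sqrt(26) = 5.0990
|z^8| = |z|^8 = (sqrt(26))^8 = 26^4 = 456976

|z^8| = 456976


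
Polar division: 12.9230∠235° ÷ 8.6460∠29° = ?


r = 12.9230 / 8.6460 = 1.4947
theta = 235° - 29° = 206° = 206° (mod 360)

1.4947 cis(206°)


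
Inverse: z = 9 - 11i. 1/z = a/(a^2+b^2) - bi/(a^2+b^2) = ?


|z|^2 = 81+121 = 202
1/z = (9 + 11i)/202

1/z = 0.0446 + 0.0545i


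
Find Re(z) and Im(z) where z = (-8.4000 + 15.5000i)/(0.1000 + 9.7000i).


Multiply by conjugate: (-8.4000 + 15.5000i)(0.1000 - 9.7000i) / (0.1^2 + 9.7^2)
Numerator real = -8.4*0.1 + 15.5*9.7 = 149.51
Numerator imag = 15.5*0.1 - (-8.4)*9.7 = 83.03
Denominator = 94.1
Re(z) = 149.51/94.1 = 1.5888
Im(z) = 83.03/94.1 = 0.8824

Re(z) = 1.5888, Im(z) = 0.8824


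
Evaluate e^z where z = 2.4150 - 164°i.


e^2.4150 = 11.1898
cos(-164°) = -0.96126
sin(-164°) = -0.275637
Real = 11.1898*(-0.96126) = -10.7563
Imag = 11.1898*(-0.275637) = -3.0843

-10.7563 - 3.0843i


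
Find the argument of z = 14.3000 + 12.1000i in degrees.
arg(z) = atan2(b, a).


Re = 14.3, Im = 12.1
arg = atan2(12.1, 14.3) = 40.2364 degrees

arg(z) = 40.2364 degrees


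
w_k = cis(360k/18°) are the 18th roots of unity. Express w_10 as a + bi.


Angle = 360*10/18 = 200°
a = cos(200°) = -0.9397
b = sin(200°) = -0.3420

-0.9397 - 0.3420i


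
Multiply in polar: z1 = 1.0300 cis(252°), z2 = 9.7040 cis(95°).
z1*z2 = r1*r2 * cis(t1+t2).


r = 1.0300 * 9.7040 = 9.9951
theta = 252° + 95° = 347° = 347° (mod 360)

9.9951 cis(347°)


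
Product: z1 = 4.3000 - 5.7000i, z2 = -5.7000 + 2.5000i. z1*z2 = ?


Real = 4.3*(-5.7) - (-5.7)*2.5 = -24.51 - (-14.25) = -10.26
Imag = 4.3*2.5 - (5.7)*(-5.7) = 10.75 + 32.49 = 43.24

-10.2600 + 43.2400i


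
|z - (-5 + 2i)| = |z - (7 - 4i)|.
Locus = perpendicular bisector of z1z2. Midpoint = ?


Equal distances means the locus is the perpendicular bisector of z1 and z2.
Midpoint = ((-5+7)/2, (2+(-4))/2) = (1.0000, -1.0000)

Perpendicular bisector through (1.0000, -1.0000)


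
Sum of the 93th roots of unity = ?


The sum of all 93th roots of unity is 0.
Geometric series: (1 - w^93)/(1 - w) = (1-1)/(1-w) = 0 since w^93 = 1, w ≠ 1.
Alternatively: coefficient of z^92 in z^93 - 1 is 0.

0


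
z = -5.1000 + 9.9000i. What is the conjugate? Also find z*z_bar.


z_bar = -5.1000 - 9.9000i
z*z_bar = (-5.1)^2 + 9.9^2 = 26.01 + 98.01 = 124.02

z_bar = -5.1000 - 9.9000i, z*z_bar = 124.02


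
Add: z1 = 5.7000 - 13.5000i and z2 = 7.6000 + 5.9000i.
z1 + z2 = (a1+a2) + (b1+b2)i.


Real: 5.7 + 7.6 = 13.3
Imag: -13.5 + 5.9 = -7.6

13.3000 - 7.6000i


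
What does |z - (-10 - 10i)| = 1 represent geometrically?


|z - z0| = r is a circle with center z0 and radius r.
Center = (-10, -10), radius = 1

Circle with center (-10, -10) and radius 1


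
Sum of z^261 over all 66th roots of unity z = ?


The roots are w_k = w^k with w = e^(2*pi*i/66), and (w^k)^261 = (w^261)^k.
So S = 1 + u + u^2 + ... + u^(65) with u = w^261.
261 = 3*66 + 63, so 261 is not a multiple of 66: u = (w^66)^3 * w^63 = w^63 ≠ 1 (w is a primitive 66th root), while u^66 = (w^66)^261 = 1.
Geometric series: S = (1 - u^66)/(1 - u) = (1 - 1)/(1 - u) = 0

S = 0


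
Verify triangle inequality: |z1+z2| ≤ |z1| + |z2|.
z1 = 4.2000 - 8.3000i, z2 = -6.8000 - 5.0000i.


|z1| = sqrt(4.2^2 + (-8.3)^2) = sqrt(86.53) = 9.3022
|z2| = sqrt((-6.8)^2 + (-5)^2) = sqrt(71.24) = 8.4404
z1+z2 = -2.6000 - 13.3000i
|z1+z2| = sqrt(183.65) = 13.5518
|z1|+|z2| = 9.3022 + 8.4404 = 17.7426

|z1+z2| = 13.5518 ≤ |z1|+|z2| = 17.7426 (verified)


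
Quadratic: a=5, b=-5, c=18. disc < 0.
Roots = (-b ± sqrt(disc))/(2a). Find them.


disc = (-5)^2 - 4*5*18 = 25 - 360 = -335
sqrt(|disc|) = sqrt(335) = 18.3030
Real part = 5/(2*5) = 0.5000
Imag part = 18.3030/(2*5) = 1.8303

0.5000 ± 1.8303i


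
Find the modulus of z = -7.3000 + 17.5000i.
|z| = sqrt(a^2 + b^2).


|z| = sqrt((-7.3)^2 + 17.5^2) = sqrt(53.29 + 306.25) = sqrt(359.54) = 18.9615

|z| = 18.9615


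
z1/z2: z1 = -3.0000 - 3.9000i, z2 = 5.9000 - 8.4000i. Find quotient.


Conjugate of z2 = 5.9000 + 8.4000i
Numerator: (-3.0000 - 3.9000i)(5.9000 + 8.4000i) = 15.0600 - 48.2100i
Denominator: 5.9^2 + (-8.4)^2 = 105.37
Result = (15.0600 - 48.2100i)/105.37

0.1429 - 0.4575i


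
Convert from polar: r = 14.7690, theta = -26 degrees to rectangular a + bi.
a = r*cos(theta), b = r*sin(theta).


a = 14.7690*cos(-26°) = 14.7690*0.898794 = 13.2743
b = 14.7690*sin(-26°) = 14.7690*(-0.43837) = -6.4743

13.2743 - 6.4743i


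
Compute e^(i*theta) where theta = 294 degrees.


cos(294°) = 0.4067
sin(294°) = -0.9135

e^(i*294°) = 0.4067 - 0.9135i


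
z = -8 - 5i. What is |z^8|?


|z| = sqrt(64+25) = sqrt(89) = 9.4340
|z^8| = |z|^8 = (sqrt(89))^8 = 89^4 = 62742241

|z^8| = 62742241


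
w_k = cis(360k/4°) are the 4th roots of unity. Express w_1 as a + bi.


Angle = 360*1/4 = 90°
a = cos(90°) = 0
b = sin(90°) = 1.0000

0 + 1.0000i


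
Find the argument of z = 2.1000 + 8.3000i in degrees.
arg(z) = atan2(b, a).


Re = 2.1, Im = 8.3
arg = atan2(8.3, 2.1) = 75.8014 degrees

arg(z) = 75.8014 degrees


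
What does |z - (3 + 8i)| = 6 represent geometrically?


|z - z0| = r is a circle with center z0 and radius r.
Center = (3, 8), radius = 6

Circle with center (3, 8) and radius 6


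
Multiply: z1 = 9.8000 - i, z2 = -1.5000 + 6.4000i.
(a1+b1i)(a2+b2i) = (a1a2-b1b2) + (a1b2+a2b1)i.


Real = 9.8*(-1.5) - (-1)*6.4 = -14.7 - (-6.4) = -8.3
Imag = 9.8*6.4 - (1.5)*(-1) = 62.72 + 1.5 = 64.22

-8.3000 + 64.2200i


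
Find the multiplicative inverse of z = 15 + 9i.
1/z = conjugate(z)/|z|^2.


|z|^2 = 225+81 = 306
1/z = (15 - 9i)/306

1/z = 0.0490 - 0.0294i


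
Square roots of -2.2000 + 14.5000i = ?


|z| = sqrt(4.84+210.25) = 14.6659
sqrt((|z|+a)/2) = sqrt((14.6659+(-2.2))/2) = sqrt(6.2330) = 2.4966
sqrt((|z|-a)/2) = sqrt((14.6659-(-2.2))/2) = sqrt(8.4330) = 2.9040

±(2.4966 + 2.9040i) i.e. 2.4966 + 2.9040i and -2.4966 - 2.9040i


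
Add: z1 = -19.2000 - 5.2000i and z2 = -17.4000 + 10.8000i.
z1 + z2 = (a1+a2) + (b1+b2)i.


Real: -19.2 - 17.4 = -36.6
Imag: -5.2 + 10.8 = 5.6

-36.6000 + 5.6000i


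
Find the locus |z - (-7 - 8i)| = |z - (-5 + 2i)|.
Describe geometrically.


Equal distances means the locus is the perpendicular bisector of z1 and z2.
Midpoint = ((-7+(-5))/2, (-8+2)/2) = (-6.0000, -3.0000)

Perpendicular bisector through (-6.0000, -3.0000)


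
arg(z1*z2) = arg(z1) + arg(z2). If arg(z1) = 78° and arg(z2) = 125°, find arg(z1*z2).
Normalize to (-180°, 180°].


arg(z1*z2) = 78° + 125° = 203°
Normalized to (-180°, 180°]: -157°

-157°


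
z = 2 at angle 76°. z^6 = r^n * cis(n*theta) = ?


r^6 = 2^6 = 64
n*theta = 6*76° = 456° = 96° (mod 360)
a = 64*cos(96°) = -6.6898
b = 64*sin(96°) = 63.6494

64 cis(96°) = -6.6898 + 63.6494i


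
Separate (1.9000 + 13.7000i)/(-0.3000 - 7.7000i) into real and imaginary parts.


Multiply by conjugate: (1.9000 + 13.7000i)(-0.3000 + 7.7000i) / ((-0.3)^2 + (-7.7)^2)
Numerator real = 1.9*(-0.3) + 13.7*(-7.7) = -106.06
Numerator imag = 13.7*(-0.3) - 1.9*(-7.7) = 10.52
Denominator = 59.38
Re(z) = -106.06/59.38 = -1.7861
Im(z) = 10.52/59.38 = 0.1772

Re(z) = -1.7861, Im(z) = 0.1772


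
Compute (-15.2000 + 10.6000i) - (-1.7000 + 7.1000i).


Real: -15.2 + 1.7 = -13.5
Imag: 10.6 - 7.1 = 3.5

-13.5000 + 3.5000i


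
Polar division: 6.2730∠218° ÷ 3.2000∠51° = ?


r = 6.2730 / 3.2000 = 1.9603
theta = 218° - 51° = 167° = 167° (mod 360)

1.9603 cis(167°)


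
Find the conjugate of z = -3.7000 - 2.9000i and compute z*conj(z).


z_bar = -3.7000 + 2.9000i
z*z_bar = (-3.7)^2 + (-2.9)^2 = 13.69 + 8.41 = 22.1

z_bar = -3.7000 + 2.9000i, z*z_bar = 22.1


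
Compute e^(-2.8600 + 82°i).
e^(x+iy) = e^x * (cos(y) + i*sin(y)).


e^-2.8600 = 0.0573
cos(82°) = 0.1392
sin(82°) = 0.9903
Real = 0.0573*0.1392 = 0.0080
Imag = 0.0573*0.9903 = 0.0567

0.0080 + 0.0567i


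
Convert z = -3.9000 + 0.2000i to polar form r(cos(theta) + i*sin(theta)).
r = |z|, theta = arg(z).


r = sqrt(15.21+0.04) = sqrt(15.25) = 3.9051
theta = atan2(0.2, -3.9) = 177.0643 degrees

r = 3.9051, theta = 177.0643 degrees


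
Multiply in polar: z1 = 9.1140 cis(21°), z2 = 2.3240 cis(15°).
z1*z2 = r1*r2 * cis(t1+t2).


r = 9.1140 * 2.3240 = 21.1809
theta = 21° + 15° = 36° = 36° (mod 360)

21.1809 cis(36°)


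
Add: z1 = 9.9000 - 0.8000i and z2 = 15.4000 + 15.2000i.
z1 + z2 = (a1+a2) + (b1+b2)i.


Real: 9.9 + 15.4 = 25.3
Imag: -0.8 + 15.2 = 14.4

25.3000 + 14.4000i


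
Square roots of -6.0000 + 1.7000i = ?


|z| = sqrt(36+2.89) = 6.2362
sqrt((|z|+a)/2) = sqrt((6.2362+(-6))/2) = sqrt(0.1181) = 0.3436
sqrt((|z|-a)/2) = sqrt((6.2362-(-6))/2) = sqrt(6.1181) = 2.4735

±(0.3436 + 2.4735i) i.e. 0.3436 + 2.4735i and -0.3436 - 2.4735i


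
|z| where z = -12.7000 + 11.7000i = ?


|z| = sqrt((-12.7)^2 + 11.7^2) = sqrt(161.29 + 136.89) = sqrt(298.18) = 17.2679

|z| = 17.2679


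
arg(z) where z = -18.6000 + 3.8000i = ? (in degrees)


Re = -18.6, Im = 3.8
arg = atan2(3.8, -18.6) = 168.4533 degrees

arg(z) = 168.4533 degrees


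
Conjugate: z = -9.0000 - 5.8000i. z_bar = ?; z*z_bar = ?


z_bar = -9.0000 + 5.8000i
z*z_bar = (-9)^2 + (-5.8)^2 = 81 + 33.64 = 114.64

z_bar = -9.0000 + 5.8000i, z*z_bar = 114.64


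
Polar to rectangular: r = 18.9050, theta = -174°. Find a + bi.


a = 18.9050*cos(-174°) = 18.9050*(-0.99452) = -18.8014
b = 18.9050*sin(-174°) = 18.9050*(-0.10453) = -1.9761

-18.8014 - 1.9761i


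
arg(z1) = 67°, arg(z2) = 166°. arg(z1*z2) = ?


arg(z1*z2) = 67° + 166° = 233°
Normalized to (-180°, 180°]: -127°

-127°


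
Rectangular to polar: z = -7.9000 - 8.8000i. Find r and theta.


r = sqrt(62.41+77.44) = sqrt(139.85) = 11.8258
theta = atan2(-8.8, -7.9) = -131.9152 degrees

r = 11.8258, theta = -131.9152 degrees


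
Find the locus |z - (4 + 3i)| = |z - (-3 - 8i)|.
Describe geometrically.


Equal distances means the locus is the perpendicular bisector of z1 and z2.
Midpoint = ((4+(-3))/2, (3+(-8))/2) = (0.5000, -2.5000)

Perpendicular bisector through (0.5000, -2.5000)


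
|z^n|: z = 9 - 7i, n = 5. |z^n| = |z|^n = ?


|z| = sqrt(81+49) = sqrt(130) = 11.4018
|z^5| = |z|^5 = (sqrt(130))^5 = 130^2 * sqrt(130) = 16900*sqrt(130)

|z^5| = 16900*sqrt(130) ≈ 192689.6468


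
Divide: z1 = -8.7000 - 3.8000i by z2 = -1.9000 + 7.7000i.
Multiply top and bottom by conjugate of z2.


Conjugate of z2 = -1.9000 - 7.7000i
Numerator: (-8.7000 - 3.8000i)(-1.9000 - 7.7000i) = -12.7300 + 74.2100i
Denominator: (-1.9)^2 + 7.7^2 = 62.9
Result = (-12.7300 + 74.2100i)/62.9

-0.2024 + 1.1798i


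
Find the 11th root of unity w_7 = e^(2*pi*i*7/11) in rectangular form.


Angle = 360*7/11 = 229.0909°
a = cos(229.0909°) = -0.6549
b = sin(229.0909°) = -0.7557

-0.6549 - 0.7557i


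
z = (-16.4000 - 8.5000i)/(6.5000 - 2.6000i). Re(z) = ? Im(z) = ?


Multiply by conjugate: (-16.4000 - 8.5000i)(6.5000 + 2.6000i) / (6.5^2 + (-2.6)^2)
Numerator real = -16.4*6.5 - (8.5)*(-2.6) = -84.5
Numerator imag = -8.5*6.5 - (-16.4)*(-2.6) = -97.89
Denominator = 49.01
Re(z) = -84.5/49.01 = -1.7241
Im(z) = -97.89/49.01 = -1.9973

Re(z) = -1.7241, Im(z) = -1.9973


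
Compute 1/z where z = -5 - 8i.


|z|^2 = 25+64 = 89
1/z = (-5 + 8i)/89

1/z = -0.0562 + 0.0899i


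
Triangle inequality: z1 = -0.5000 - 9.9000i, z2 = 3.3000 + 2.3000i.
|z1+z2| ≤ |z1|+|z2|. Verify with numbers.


|z1| = sqrt((-0.5)^2 + (-9.9)^2) = sqrt(98.26) = 9.9126
|z2| = sqrt(3.3^2 + 2.3^2) = sqrt(16.18) = 4.0224
z1+z2 = 2.8000 - 7.6000i
|z1+z2| = sqrt(65.6) = 8.0994
|z1|+|z2| = 9.9126 + 4.0224 = 13.9350

|z1+z2| = 8.0994 ≤ |z1|+|z2| = 13.9350 (verified)


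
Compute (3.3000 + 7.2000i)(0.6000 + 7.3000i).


Real = 3.3*0.6 - 7.2*7.3 = 1.98 - 52.56 = -50.58
Imag = 3.3*7.3 + 0.6*7.2 = 24.09 + 4.32 = 28.41

-50.5800 + 28.4100i


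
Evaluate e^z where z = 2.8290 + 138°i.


e^2.8290 = 16.9285
cos(138°) = -0.743145
sin(138°) = 0.66913
Real = 16.9285*(-0.743145) = -12.5803
Imag = 16.9285*0.66913 = 11.3274

-12.5803 + 11.3274i


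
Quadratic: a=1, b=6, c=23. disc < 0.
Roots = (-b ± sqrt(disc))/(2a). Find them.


disc = 6^2 - 4*1*23 = 36 - 92 = -56
sqrt(|disc|) = sqrt(56) = 7.4833
Real part = -6/(2*1) = -3.0000
Imag part = 7.4833/(2*1) = 3.7417

-3.0000 ± 3.7417i


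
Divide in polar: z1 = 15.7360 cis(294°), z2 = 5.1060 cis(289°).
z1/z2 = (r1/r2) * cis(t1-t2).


r = 15.7360 / 5.1060 = 3.0819
theta = 294° - 289° = 5° = 5° (mod 360)

3.0819 cis(5°)


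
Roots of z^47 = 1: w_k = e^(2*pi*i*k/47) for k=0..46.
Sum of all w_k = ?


The sum of all 47th roots of unity is 0.
Geometric series: (1 - w^47)/(1 - w) = (1-1)/(1-w) = 0 since w^47 = 1, w ≠ 1.
Alternatively: coefficient of z^46 in z^47 - 1 is 0.

0


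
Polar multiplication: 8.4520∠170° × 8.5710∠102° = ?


r = 8.4520 * 8.5710 = 72.4421
theta = 170° + 102° = 272° = 272° (mod 360)

72.4421 cis(272°)


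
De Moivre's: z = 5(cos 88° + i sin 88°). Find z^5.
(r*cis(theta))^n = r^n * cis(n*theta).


r^5 = 5^5 = 3125
n*theta = 5*88° = 440° = 80° (mod 360)
a = 3125*cos(80°) = 542.6506
b = 3125*sin(80°) = 3077.5242

3125 cis(80°) = 542.6506 + 3077.5242i


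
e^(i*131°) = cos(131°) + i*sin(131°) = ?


cos(131°) = -0.6561
sin(131°) = 0.7547

e^(i*131°) = -0.6561 + 0.7547i


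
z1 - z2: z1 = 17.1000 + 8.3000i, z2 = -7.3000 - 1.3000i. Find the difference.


Real: 17.1 + 7.3 = 24.4
Imag: 8.3 + 1.3 = 9.6

24.4000 + 9.6000i


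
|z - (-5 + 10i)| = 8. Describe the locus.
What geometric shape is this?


|z - z0| = r is a circle with center z0 and radius r.
Center = (-5, 10), radius = 8

Circle with center (-5, 10) and radius 8


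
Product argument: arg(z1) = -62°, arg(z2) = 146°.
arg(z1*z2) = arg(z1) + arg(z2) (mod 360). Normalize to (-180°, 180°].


arg(z1*z2) = -62° + 146° = 84°
Normalized to (-180°, 180°]: 84°

84°


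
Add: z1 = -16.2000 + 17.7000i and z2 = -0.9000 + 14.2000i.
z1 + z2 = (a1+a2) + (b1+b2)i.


Real: -16.2 - 0.9 = -17.1
Imag: 17.7 + 14.2 = 31.9

-17.1000 + 31.9000i


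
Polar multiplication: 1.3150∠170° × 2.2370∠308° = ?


r = 1.3150 * 2.2370 = 2.9417
theta = 170° + 308° = 478° = 118° (mod 360)

2.9417 cis(118°)


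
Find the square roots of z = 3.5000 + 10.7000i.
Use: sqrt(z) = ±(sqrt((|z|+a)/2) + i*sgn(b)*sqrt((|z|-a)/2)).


|z| = sqrt(12.25+114.49) = 11.2579
sqrt((|z|+a)/2) = sqrt((11.2579+3.5)/2) = sqrt(7.3789) = 2.7164
sqrt((|z|-a)/2) = sqrt((11.2579-3.5)/2) = sqrt(3.8789) = 1.9695

±(2.7164 + 1.9695i) i.e. 2.7164 + 1.9695i and -2.7164 - 1.9695i


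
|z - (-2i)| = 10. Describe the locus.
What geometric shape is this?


|z - z0| = r is a circle with center z0 and radius r.
Center = (0, -2), radius = 10

Circle with center (0, -2) and radius 10


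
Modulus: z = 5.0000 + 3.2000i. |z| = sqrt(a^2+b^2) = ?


|z| = sqrt(5^2 + 3.2^2) = sqrt(25 + 10.24) = sqrt(35.24) = 5.9363

|z| = 5.9363


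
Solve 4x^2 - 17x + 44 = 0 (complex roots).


disc = (-17)^2 - 4*4*44 = 289 - 704 = -415
sqrt(|disc|) = sqrt(415) = 20.3715
Real part = 17/(2*4) = 2.1250
Imag part = 20.3715/(2*4) = 2.5464

2.1250 ± 2.5464i


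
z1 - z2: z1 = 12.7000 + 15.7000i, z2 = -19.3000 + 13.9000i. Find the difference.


Real: 12.7 + 19.3 = 32
Imag: 15.7 - 13.9 = 1.8

32.0000 + 1.8000i


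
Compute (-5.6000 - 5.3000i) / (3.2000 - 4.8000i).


Conjugate of z2 = 3.2000 + 4.8000i
Numerator: (-5.6000 - 5.3000i)(3.2000 + 4.8000i) = 7.5200 - 43.8400i
Denominator: 3.2^2 + (-4.8)^2 = 33.28
Result = (7.5200 - 43.8400i)/33.28

0.2260 - 1.3173i


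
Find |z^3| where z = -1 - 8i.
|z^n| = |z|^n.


|z| = sqrt(1+64) = sqrt(65) = 8.0623
|z^3| = |z|^3 = (sqrt(65))^3 = 65*sqrt(65)

|z^3| = 65*sqrt(65) ≈ 524.0468


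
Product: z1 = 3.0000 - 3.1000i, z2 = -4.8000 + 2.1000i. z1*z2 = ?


Real = 3*(-4.8) - (-3.1)*2.1 = -14.4 - (-6.51) = -7.89
Imag = 3*2.1 - (4.8)*(-3.1) = 6.3 + 14.88 = 21.18

-7.8900 + 21.1800i


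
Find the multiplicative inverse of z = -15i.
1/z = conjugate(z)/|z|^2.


|z|^2 = 0+225 = 225
1/z = (0 + 15i)/225

1/z = 0 + 0.0667i


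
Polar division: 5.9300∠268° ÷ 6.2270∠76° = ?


r = 5.9300 / 6.2270 = 0.9523
theta = 268° - 76° = 192° = 192° (mod 360)

0.9523 cis(192°)


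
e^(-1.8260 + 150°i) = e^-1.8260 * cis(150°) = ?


e^-1.8260 = 0.16106
cos(150°) = -0.866
sin(150°) = 0.5
Real = 0.16106*(-0.866) = -0.1395
Imag = 0.16106*0.5 = 0.0805

-0.1395 + 0.0805i


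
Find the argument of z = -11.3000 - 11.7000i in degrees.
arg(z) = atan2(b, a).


Re = -11.3, Im = -11.7
arg = atan2(-11.7, -11.3) = -134.0037 degrees

arg(z) = -134.0037 degrees


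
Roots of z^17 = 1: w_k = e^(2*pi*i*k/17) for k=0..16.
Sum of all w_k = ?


The sum of all 17th roots of unity is 0.
Geometric series: (1 - w^17)/(1 - w) = (1-1)/(1-w) = 0 since w^17 = 1, w ≠ 1.
Alternatively: coefficient of z^16 in z^17 - 1 is 0.

0


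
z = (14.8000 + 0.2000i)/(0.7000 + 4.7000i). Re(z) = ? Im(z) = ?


Multiply by conjugate: (14.8000 + 0.2000i)(0.7000 - 4.7000i) / (0.7^2 + 4.7^2)
Numerator real = 14.8*0.7 + 0.2*4.7 = 11.3
Numerator imag = 0.2*0.7 - 14.8*4.7 = -69.42
Denominator = 22.58
Re(z) = 11.3/22.58 = 0.5004
Im(z) = -69.42/22.58 = -3.0744

Re(z) = 0.5004, Im(z) = -3.0744


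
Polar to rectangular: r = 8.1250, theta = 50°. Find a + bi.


a = 8.1250*cos(50°) = 8.1250*0.6427876 = 5.2226
b = 8.1250*sin(50°) = 8.1250*0.76604 = 6.2241

5.2226 + 6.2241i


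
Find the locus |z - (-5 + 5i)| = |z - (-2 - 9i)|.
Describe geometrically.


Equal distances means the locus is the perpendicular bisector of z1 and z2.
Midpoint = ((-5+(-2))/2, (5+(-9))/2) = (-3.5000, -2.0000)

Perpendicular bisector through (-3.5000, -2.0000)


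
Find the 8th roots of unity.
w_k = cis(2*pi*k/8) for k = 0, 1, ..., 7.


The 8th roots of unity are cis(360k/8°) for k=0..7
Angle step = 360/8 = 45°
Primitive root: cis(45°)
Primitive root = 0.7071 + 0.7071i

8 roots at angles: 0°, 45°, 90°, 135°, 180°, 225°, 270°, 315°


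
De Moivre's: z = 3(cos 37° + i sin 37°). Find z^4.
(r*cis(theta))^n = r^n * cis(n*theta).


r^4 = 3^4 = 81
n*theta = 4*37° = 148° = 148° (mod 360)
a = 81*cos(148°) = -68.6919
b = 81*sin(148°) = 42.9235

81 cis(148°) = -68.6919 + 42.9235i


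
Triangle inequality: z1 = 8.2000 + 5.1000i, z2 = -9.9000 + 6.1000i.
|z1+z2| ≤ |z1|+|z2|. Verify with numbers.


|z1| = sqrt(8.2^2 + 5.1^2) = sqrt(93.25) = 9.6566
|z2| = sqrt((-9.9)^2 + 6.1^2) = sqrt(135.22) = 11.6284
z1+z2 = -1.7000 + 11.2000i
|z1+z2| = sqrt(128.33) = 11.3283
|z1|+|z2| = 9.6566 + 11.6284 = 21.2850

|z1+z2| = 11.3283 ≤ |z1|+|z2| = 21.2850 (verified)


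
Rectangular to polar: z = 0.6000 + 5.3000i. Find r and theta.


r = sqrt(0.36+28.09) = sqrt(28.45) = 5.3339
theta = atan2(5.3, 0.6) = 83.5412 degrees

r = 5.3339, theta = 83.5412 degrees


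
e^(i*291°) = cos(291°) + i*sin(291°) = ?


cos(291°) = 0.3584
sin(291°) = -0.9336

e^(i*291°) = 0.3584 - 0.9336i


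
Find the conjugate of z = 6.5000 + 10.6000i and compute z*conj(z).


z_bar = 6.5000 - 10.6000i
z*z_bar = 6.5^2 + 10.6^2 = 42.25 + 112.36 = 154.61

z_bar = 6.5000 - 10.6000i, z*z_bar = 154.61


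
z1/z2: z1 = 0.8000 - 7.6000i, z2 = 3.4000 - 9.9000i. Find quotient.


Conjugate of z2 = 3.4000 + 9.9000i
Numerator: (0.8000 - 7.6000i)(3.4000 + 9.9000i) = 77.9600 - 17.9200i
Denominator: 3.4^2 + (-9.9)^2 = 109.57
Result = (77.9600 - 17.9200i)/109.57

0.7115 - 0.1635i


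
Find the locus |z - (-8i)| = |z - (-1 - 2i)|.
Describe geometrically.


Equal distances means the locus is the perpendicular bisector of z1 and z2.
Midpoint = ((0+(-1))/2, (-8+(-2))/2) = (-0.5000, -5.0000)

Perpendicular bisector through (-0.5000, -5.0000)


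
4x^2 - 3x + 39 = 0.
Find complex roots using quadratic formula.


disc = (-3)^2 - 4*4*39 = 9 - 624 = -615
sqrt(|disc|) = sqrt(615) = 24.7992
Real part = 3/(2*4) = 0.3750
Imag part = 24.7992/(2*4) = 3.0999

0.3750 ± 3.0999i


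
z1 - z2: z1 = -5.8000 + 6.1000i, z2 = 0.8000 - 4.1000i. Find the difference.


Real: -5.8 - 0.8 = -6.6
Imag: 6.1 + 4.1 = 10.2

-6.6000 + 10.2000i


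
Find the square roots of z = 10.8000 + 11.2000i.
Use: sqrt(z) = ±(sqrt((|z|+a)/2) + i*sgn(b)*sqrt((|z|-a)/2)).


|z| = sqrt(116.64+125.44) = 15.5589
sqrt((|z|+a)/2) = sqrt((15.5589+10.8)/2) = sqrt(13.1795) = 3.6304
sqrt((|z|-a)/2) = sqrt((15.5589-10.8)/2) = sqrt(2.3795) = 1.5425

±(3.6304 + 1.5425i) i.e. 3.6304 + 1.5425i and -3.6304 - 1.5425i


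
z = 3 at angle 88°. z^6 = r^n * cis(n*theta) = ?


r^6 = 3^6 = 729
n*theta = 6*88° = 528° = 168° (mod 360)
a = 729*cos(168°) = -713.0696
b = 729*sin(168°) = 151.5676

729 cis(168°) = -713.0696 + 151.5676i


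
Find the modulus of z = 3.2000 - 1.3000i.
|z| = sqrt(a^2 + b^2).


|z| = sqrt(3.2^2 + (-1.3)^2) = sqrt(10.24 + 1.69) = sqrt(11.93) = 3.4540

|z| = 3.4540


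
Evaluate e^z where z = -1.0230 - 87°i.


e^-1.0230 = 0.3595
cos(-87°) = 0.0523
sin(-87°) = -0.9986
Real = 0.3595*0.0523 = 0.0188
Imag = 0.3595*(-0.9986) = -0.3590

0.0188 - 0.3590i


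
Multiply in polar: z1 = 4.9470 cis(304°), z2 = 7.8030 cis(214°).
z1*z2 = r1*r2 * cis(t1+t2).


r = 4.9470 * 7.8030 = 38.6014
theta = 304° + 214° = 518° = 158° (mod 360)

38.6014 cis(158°)


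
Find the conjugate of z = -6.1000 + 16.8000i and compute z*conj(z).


z_bar = -6.1000 - 16.8000i
z*z_bar = (-6.1)^2 + 16.8^2 = 37.21 + 282.24 = 319.45

z_bar = -6.1000 - 16.8000i, z*z_bar = 319.45


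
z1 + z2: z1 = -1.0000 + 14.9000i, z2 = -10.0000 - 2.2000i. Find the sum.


Real: -1 - 10 = -11
Imag: 14.9 - 2.2 = 12.7

-11.0000 + 12.7000i


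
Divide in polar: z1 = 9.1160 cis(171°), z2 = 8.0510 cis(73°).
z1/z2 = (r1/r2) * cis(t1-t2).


r = 9.1160 / 8.0510 = 1.1323
theta = 171° - 73° = 98° = 98° (mod 360)

1.1323 cis(98°)


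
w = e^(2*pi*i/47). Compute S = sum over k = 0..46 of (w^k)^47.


The roots are w_k = w^k with w = e^(2*pi*i/47), and (w^k)^47 = (w^47)^k.
So S = 1 + u + u^2 + ... + u^(46) with u = w^47.
47 = 1*47 + 0, so 47 is a multiple of 47 and u = (w^47)^1 = 1.
Every one of the 47 terms equals 1: S = 47

S = 47


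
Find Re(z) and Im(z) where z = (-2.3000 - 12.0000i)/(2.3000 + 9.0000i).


Multiply by conjugate: (-2.3000 - 12.0000i)(2.3000 - 9.0000i) / (2.3^2 + 9^2)
Numerator real = -2.3*2.3 - (12)*9 = -113.29
Numerator imag = -12*2.3 - (-2.3)*9 = -6.9
Denominator = 86.29
Re(z) = -113.29/86.29 = -1.3129
Im(z) = -6.9/86.29 = -0.0800

Re(z) = -1.3129, Im(z) = -0.0800
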